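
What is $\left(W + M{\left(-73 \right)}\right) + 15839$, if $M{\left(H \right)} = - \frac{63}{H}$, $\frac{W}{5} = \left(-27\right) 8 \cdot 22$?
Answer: $- \frac{578170}{73} \approx -7920.1$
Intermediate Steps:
$W = -23760$ ($W = 5 \left(-27\right) 8 \cdot 22 = 5 \left(\left(-216\right) 22\right) = 5 \left(-4752\right) = -23760$)
$\left(W + M{\left(-73 \right)}\right) + 15839 = \left(-23760 - \frac{63}{-73}\right) + 15839 = \left(-23760 - - \frac{63}{73}\right) + 15839 = \left(-23760 + \frac{63}{73}\right) + 15839 = - \frac{1734417}{73} + 15839 = - \frac{578170}{73}$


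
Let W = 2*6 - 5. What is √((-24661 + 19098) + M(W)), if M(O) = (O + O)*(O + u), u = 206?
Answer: I*√2581 ≈ 50.804*I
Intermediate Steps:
W = 7 (W = 12 - 5 = 7)
M(O) = 2*O*(206 + O) (M(O) = (O + O)*(O + 206) = (2*O)*(206 + O) = 2*O*(206 + O))
√((-24661 + 19098) + M(W)) = √((-24661 + 19098) + 2*7*(206 + 7)) = √(-5563 + 2*7*213) = √(-5563 + 2982) = √(-2581) = I*√2581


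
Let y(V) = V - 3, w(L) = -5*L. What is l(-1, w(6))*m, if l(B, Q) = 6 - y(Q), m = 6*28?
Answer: 6552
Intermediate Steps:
y(V) = -3 + V
m = 168
l(B, Q) = 9 - Q (l(B, Q) = 6 - (-3 + Q) = 6 + (3 - Q) = 9 - Q)
l(-1, w(6))*m = (9 - (-5)*6)*168 = (9 - 1*(-30))*168 = (9 + 30)*168 = 39*168 = 6552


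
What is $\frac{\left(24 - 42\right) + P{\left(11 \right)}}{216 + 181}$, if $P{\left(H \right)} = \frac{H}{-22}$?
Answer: $- \frac{37}{794} \approx -0.0466$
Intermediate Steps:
$P{\left(H \right)} = - \frac{H}{22}$ ($P{\left(H \right)} = H \left(- \frac{1}{22}\right) = - \frac{H}{22}$)
$\frac{\left(24 - 42\right) + P{\left(11 \right)}}{216 + 181} = \frac{\left(24 - 42\right) - \frac{1}{2}}{216 + 181} = \frac{\left(24 - 42\right) - \frac{1}{2}}{397} = \left(-18 - \frac{1}{2}\right) \frac{1}{397} = \left(- \frac{37}{2}\right) \frac{1}{397} = - \frac{37}{794}$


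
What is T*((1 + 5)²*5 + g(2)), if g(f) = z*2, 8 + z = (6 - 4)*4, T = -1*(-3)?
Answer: 540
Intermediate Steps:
T = 3
z = 0 (z = -8 + (6 - 4)*4 = -8 + 2*4 = -8 + 8 = 0)
g(f) = 0 (g(f) = 0*2 = 0)
T*((1 + 5)²*5 + g(2)) = 3*((1 + 5)²*5 + 0) = 3*(6²*5 + 0) = 3*(36*5 + 0) = 3*(180 + 0) = 3*180 = 540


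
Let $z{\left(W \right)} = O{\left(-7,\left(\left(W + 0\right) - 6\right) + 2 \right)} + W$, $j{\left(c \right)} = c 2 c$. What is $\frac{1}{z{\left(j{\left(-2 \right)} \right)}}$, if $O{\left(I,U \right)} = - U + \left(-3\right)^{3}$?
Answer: $- \frac{1}{23} \approx -0.043478$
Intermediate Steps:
$O{\left(I,U \right)} = -27 - U$ ($O{\left(I,U \right)} = - U - 27 = -27 - U$)
$j{\left(c \right)} = 2 c^{2}$ ($j{\left(c \right)} = 2 c c = 2 c^{2}$)
$z{\left(W \right)} = -23$ ($z{\left(W \right)} = \left(-27 - \left(\left(\left(W + 0\right) - 6\right) + 2\right)\right) + W = \left(-27 - \left(\left(W - 6\right) + 2\right)\right) + W = \left(-27 - \left(\left(-6 + W\right) + 2\right)\right) + W = \left(-27 - \left(-4 + W\right)\right) + W = \left(-23 - W\right) + W = -23$)
$\frac{1}{z{\left(j{\left(-2 \right)} \right)}} = \frac{1}{-23} = - \frac{1}{23}$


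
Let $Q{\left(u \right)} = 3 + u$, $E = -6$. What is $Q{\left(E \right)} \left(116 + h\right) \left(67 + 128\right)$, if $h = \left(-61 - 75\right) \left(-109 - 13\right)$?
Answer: $-9774180$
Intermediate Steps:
$h = 16592$ ($h = \left(-136\right) \left(-122\right) = 16592$)
$Q{\left(E \right)} \left(116 + h\right) \left(67 + 128\right) = \left(3 - 6\right) \left(116 + 16592\right) \left(67 + 128\right) = - 3 \cdot 16708 \cdot 195 = \left(-3\right) 3258060 = -9774180$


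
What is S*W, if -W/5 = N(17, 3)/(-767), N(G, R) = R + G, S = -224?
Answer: -22400/767 ≈ -29.205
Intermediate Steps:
N(G, R) = G + R
W = 100/767 (W = -5*(17 + 3)/(-767) = -100*(-1)/767 = -5*(-20/767) = 100/767 ≈ 0.13038)
S*W = -224*100/767 = -22400/767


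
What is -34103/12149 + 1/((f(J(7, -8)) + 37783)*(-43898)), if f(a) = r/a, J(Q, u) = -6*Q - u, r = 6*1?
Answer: -961569435830685/342553648459016 ≈ -2.8071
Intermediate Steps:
r = 6
J(Q, u) = -u - 6*Q
f(a) = 6/a
-34103/12149 + 1/((f(J(7, -8)) + 37783)*(-43898)) = -34103/12149 + 1/((6/(-1*(-8) - 6*7) + 37783)*(-43898)) = -34103*1/12149 - 1/43898/(6/(8 - 42) + 37783) = -34103/12149 - 1/43898/(6/(-34) + 37783) = -34103/12149 - 1/43898/(6*(-1/34) + 37783) = -34103/12149 - 1/43898/(-3/17 + 37783) = -34103/12149 - 1/43898/(642308/17) = -34103/12149 + (17/642308)*(-1/43898) = -34103/12149 - 17/28196036584 = -961569435830685/342553648459016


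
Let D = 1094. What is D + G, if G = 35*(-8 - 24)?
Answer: -26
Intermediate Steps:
G = -1120 (G = 35*(-32) = -1120)
D + G = 1094 - 1120 = -26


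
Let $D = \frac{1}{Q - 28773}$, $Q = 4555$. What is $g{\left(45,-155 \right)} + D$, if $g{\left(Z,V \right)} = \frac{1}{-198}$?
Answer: $- \frac{6104}{1198791} \approx -0.0050918$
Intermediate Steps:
$g{\left(Z,V \right)} = - \frac{1}{198}$
$D = - \frac{1}{24218}$ ($D = \frac{1}{4555 - 28773} = \frac{1}{-24218} = - \frac{1}{24218} \approx -4.1292 \cdot 10^{-5}$)
$g{\left(45,-155 \right)} + D = - \frac{1}{198} - \frac{1}{24218} = - \frac{6104}{1198791}$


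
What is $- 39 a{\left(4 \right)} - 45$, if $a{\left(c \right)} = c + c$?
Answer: $-357$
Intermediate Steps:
$a{\left(c \right)} = 2 c$
$- 39 a{\left(4 \right)} - 45 = - 39 \cdot 2 \cdot 4 - 45 = \left(-39\right) 8 - 45 = -312 - 45 = -357$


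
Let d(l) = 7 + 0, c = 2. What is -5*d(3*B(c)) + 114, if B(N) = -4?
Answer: 79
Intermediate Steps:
d(l) = 7
-5*d(3*B(c)) + 114 = -5*7 + 114 = -35 + 114 = 79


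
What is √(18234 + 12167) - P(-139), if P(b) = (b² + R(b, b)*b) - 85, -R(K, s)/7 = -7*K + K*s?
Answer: -19765298 + √30401 ≈ -1.9765e+7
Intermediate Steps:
R(K, s) = 49*K - 7*K*s (R(K, s) = -7*(-7*K + K*s) = 49*K - 7*K*s)
P(b) = -85 + b² + 7*b²*(7 - b) (P(b) = (b² + (7*b*(7 - b))*b) - 85 = (b² + 7*b²*(7 - b)) - 85 = -85 + b² + 7*b²*(7 - b))
√(18234 + 12167) - P(-139) = √(18234 + 12167) - (-85 - 7*(-139)³ + 50*(-139)²) = √30401 - (-85 - 7*(-2685619) + 50*19321) = √30401 - (-85 + 18799333 + 966050) = √30401 - 1*19765298 = √30401 - 19765298 = -19765298 + √30401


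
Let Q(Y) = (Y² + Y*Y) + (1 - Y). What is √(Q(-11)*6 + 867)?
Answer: √2391 ≈ 48.898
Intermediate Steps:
Q(Y) = 1 - Y + 2*Y² (Q(Y) = (Y² + Y²) + (1 - Y) = 2*Y² + (1 - Y) = 1 - Y + 2*Y²)
√(Q(-11)*6 + 867) = √((1 - 1*(-11) + 2*(-11)²)*6 + 867) = √((1 + 11 + 2*121)*6 + 867) = √((1 + 11 + 242)*6 + 867) = √(254*6 + 867) = √(1524 + 867) = √2391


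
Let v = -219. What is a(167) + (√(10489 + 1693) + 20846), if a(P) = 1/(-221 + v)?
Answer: 9172239/440 + √12182 ≈ 20956.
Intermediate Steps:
a(P) = -1/440 (a(P) = 1/(-221 - 219) = 1/(-440) = -1/440)
a(167) + (√(10489 + 1693) + 20846) = -1/440 + (√(10489 + 1693) + 20846) = -1/440 + (√12182 + 20846) = -1/440 + (20846 + √12182) = 9172239/440 + √12182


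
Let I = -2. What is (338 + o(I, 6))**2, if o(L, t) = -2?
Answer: 112896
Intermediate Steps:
(338 + o(I, 6))**2 = (338 - 2)**2 = 336**2 = 112896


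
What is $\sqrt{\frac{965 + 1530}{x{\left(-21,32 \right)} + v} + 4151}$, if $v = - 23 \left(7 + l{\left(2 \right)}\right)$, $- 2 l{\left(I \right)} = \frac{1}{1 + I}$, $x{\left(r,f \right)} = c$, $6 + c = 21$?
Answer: $\frac{\sqrt{3007535549}}{853} \approx 64.292$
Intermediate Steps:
$c = 15$ ($c = -6 + 21 = 15$)
$x{\left(r,f \right)} = 15$
$l{\left(I \right)} = - \frac{1}{2 \left(1 + I\right)}$
$v = - \frac{943}{6}$ ($v = - 23 \left(7 - \frac{1}{2 + 2 \cdot 2}\right) = - 23 \left(7 - \frac{1}{2 + 4}\right) = - 23 \left(7 - \frac{1}{6}\right) = \left(-23\right) \frac{41}{6} = - \frac{943}{6} \approx -157.17$)
$\sqrt{\frac{965 + 1530}{x{\left(-21,32 \right)} + v} + 4151} = \sqrt{\frac{965 + 1530}{15 - \frac{943}{6}} + 4151} = \sqrt{\frac{2495}{- \frac{853}{6}} + 4151} = \sqrt{2495 \left(- \frac{6}{853}\right) + 4151} = \sqrt{- \frac{14970}{853} + 4151} = \sqrt{\frac{3525833}{853}} = \frac{\sqrt{3007535549}}{853}$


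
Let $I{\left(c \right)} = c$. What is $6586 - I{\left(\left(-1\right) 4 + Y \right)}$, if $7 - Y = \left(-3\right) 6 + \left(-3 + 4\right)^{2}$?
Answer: $6566$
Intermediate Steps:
$Y = 24$ ($Y = 7 - \left(\left(-3\right) 6 + \left(-3 + 4\right)^{2}\right) = 7 - \left(-18 + 1^{2}\right) = 7 - \left(-18 + 1\right) = 7 - -17 = 7 + 17 = 24$)
$6586 - I{\left(\left(-1\right) 4 + Y \right)} = 6586 - \left(\left(-1\right) 4 + 24\right) = 6586 - \left(-4 + 24\right) = 6586 - 20 = 6566$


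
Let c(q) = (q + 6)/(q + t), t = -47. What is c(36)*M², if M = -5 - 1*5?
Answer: -4200/11 ≈ -381.82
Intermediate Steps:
M = -10 (M = -5 - 5 = -10)
c(q) = (6 + q)/(-47 + q) (c(q) = (q + 6)/(q - 47) = (6 + q)/(-47 + q))
c(36)*M² = ((6 + 36)/(-47 + 36))*(-10)² = (42/(-11))*100 = -1/11*42*100 = -42/11*100 = -4200/11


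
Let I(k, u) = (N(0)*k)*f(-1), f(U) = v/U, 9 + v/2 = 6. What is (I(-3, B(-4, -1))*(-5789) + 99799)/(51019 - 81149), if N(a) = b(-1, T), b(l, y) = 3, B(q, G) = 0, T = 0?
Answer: -82481/6026 ≈ -13.688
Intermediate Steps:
v = -6 (v = -18 + 2*6 = -18 + 12 = -6)
N(a) = 3
f(U) = -6/U
I(k, u) = 18*k (I(k, u) = (3*k)*(-6/(-1)) = (3*k)*(-6*(-1)) = (3*k)*6 = 18*k)
(I(-3, B(-4, -1))*(-5789) + 99799)/(51019 - 81149) = ((18*(-3))*(-5789) + 99799)/(51019 - 81149) = (-54*(-5789) + 99799)/(-30130) = (312606 + 99799)*(-1/30130) = 412405*(-1/30130) = -82481/6026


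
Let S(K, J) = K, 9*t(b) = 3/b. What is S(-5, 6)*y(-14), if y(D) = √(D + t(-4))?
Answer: -65*I*√3/6 ≈ -18.764*I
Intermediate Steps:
t(b) = 1/(3*b) (t(b) = (3/b)/9 = 1/(3*b))
y(D) = √(-1/12 + D) (y(D) = √(D + (⅓)/(-4)) = √(D + (⅓)*(-¼)) = √(D - 1/12) = √(-1/12 + D))
S(-5, 6)*y(-14) = -5*√(-3 + 36*(-14))/6 = -5*√(-3 - 504)/6 = -5*√(-507)/6 = -5*13*I*√3/6 = -65*I*√3/6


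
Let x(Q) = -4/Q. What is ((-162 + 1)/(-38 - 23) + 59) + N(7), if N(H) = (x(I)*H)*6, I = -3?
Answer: 7176/61 ≈ 117.64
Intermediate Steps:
N(H) = 8*H (N(H) = ((-4/(-3))*H)*6 = ((-4*(-⅓))*H)*6 = (4*H/3)*6 = 8*H)
((-162 + 1)/(-38 - 23) + 59) + N(7) = ((-162 + 1)/(-38 - 23) + 59) + 8*7 = (-161/(-61) + 59) + 56 = (-161*(-1/61) + 59) + 56 = (161/61 + 59) + 56 = 3760/61 + 56 = 7176/61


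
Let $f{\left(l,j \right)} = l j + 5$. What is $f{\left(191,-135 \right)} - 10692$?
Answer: $-36472$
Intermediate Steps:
$f{\left(l,j \right)} = 5 + j l$ ($f{\left(l,j \right)} = j l + 5 = 5 + j l$)
$f{\left(191,-135 \right)} - 10692 = \left(5 - 25785\right) - 10692 = -25780 - 10692 = -36472$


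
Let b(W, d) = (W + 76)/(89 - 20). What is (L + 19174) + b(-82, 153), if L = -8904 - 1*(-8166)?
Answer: 424026/23 ≈ 18436.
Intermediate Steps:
L = -738 (L = -8904 + 8166 = -738)
b(W, d) = 76/69 + W/69 (b(W, d) = (76 + W)/69 = (76 + W)*(1/69) = 76/69 + W/69)
(L + 19174) + b(-82, 153) = (-738 + 19174) + (76/69 + (1/69)*(-82)) = 18436 + (76/69 - 82/69) = 18436 - 2/23 = 424026/23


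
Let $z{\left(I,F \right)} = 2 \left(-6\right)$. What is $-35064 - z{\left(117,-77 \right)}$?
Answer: $-35052$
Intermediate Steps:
$z{\left(I,F \right)} = -12$
$-35064 - z{\left(117,-77 \right)} = -35064 - -12 = -35064 + 12 = -35052$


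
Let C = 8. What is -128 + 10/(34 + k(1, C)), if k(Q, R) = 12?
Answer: -2939/23 ≈ -127.78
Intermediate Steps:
-128 + 10/(34 + k(1, C)) = -128 + 10/(34 + 12) = -128 + 10/46 = -128 + 10*(1/46) = -128 + 5/23 = -2939/23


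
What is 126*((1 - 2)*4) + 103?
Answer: -401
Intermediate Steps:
126*((1 - 2)*4) + 103 = 126*(-1*4) + 103 = 126*(-4) + 103 = -504 + 103 = -401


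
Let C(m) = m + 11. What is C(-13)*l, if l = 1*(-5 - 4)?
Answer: 18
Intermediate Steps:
C(m) = 11 + m
l = -9 (l = 1*(-9) = -9)
C(-13)*l = (11 - 13)*(-9) = -2*(-9) = 18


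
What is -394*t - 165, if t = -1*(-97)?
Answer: -38383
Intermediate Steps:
t = 97
-394*t - 165 = -394*97 - 165 = -38218 - 165 = -38383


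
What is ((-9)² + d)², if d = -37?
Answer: 1936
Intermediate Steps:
((-9)² + d)² = ((-9)² - 37)² = (81 - 37)² = 44² = 1936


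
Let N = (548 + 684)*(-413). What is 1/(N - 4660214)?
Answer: -1/5169030 ≈ -1.9346e-7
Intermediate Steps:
N = -508816 (N = 1232*(-413) = -508816)
1/(N - 4660214) = 1/(-508816 - 4660214) = 1/(-5169030) = -1/5169030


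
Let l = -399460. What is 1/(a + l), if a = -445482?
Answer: -1/844942 ≈ -1.1835e-6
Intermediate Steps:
1/(a + l) = 1/(-445482 - 399460) = 1/(-844942) = -1/844942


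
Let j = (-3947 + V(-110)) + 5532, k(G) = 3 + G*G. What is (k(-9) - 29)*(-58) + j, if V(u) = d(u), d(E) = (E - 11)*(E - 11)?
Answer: 13036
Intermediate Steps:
d(E) = (-11 + E)² (d(E) = (-11 + E)*(-11 + E) = (-11 + E)²)
k(G) = 3 + G²
V(u) = (-11 + u)²
j = 16226 (j = (-3947 + (-11 - 110)²) + 5532 = (-3947 + (-121)²) + 5532 = (-3947 + 14641) + 5532 = 10694 + 5532 = 16226)
(k(-9) - 29)*(-58) + j = ((3 + (-9)²) - 29)*(-58) + 16226 = ((3 + 81) - 29)*(-58) + 16226 = (84 - 29)*(-58) + 16226 = 55*(-58) + 16226 = -3190 + 16226 = 13036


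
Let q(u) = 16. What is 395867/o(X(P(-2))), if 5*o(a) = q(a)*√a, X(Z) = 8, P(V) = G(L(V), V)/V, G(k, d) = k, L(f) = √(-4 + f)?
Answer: 1979335*√2/64 ≈ 43738.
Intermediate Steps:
P(V) = √(-4 + V)/V
o(a) = 16*√a/5 (o(a) = (16*√a)/5 = 16*√a/5)
395867/o(X(P(-2))) = 395867/((16*√8/5)) = 395867/((16*(2*√2)/5)) = 395867/((32*√2/5)) = 395867*(5*√2/64) = 1979335*√2/64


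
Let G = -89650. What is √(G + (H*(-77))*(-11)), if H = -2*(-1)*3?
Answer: 62*I*√22 ≈ 290.81*I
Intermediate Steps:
H = 6 (H = 2*3 = 6)
√(G + (H*(-77))*(-11)) = √(-89650 + (6*(-77))*(-11)) = √(-89650 - 462*(-11)) = √(-89650 + 5082) = √(-84568) = 62*I*√22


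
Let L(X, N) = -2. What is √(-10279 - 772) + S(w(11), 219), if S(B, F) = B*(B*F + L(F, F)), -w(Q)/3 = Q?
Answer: 238557 + I*√11051 ≈ 2.3856e+5 + 105.12*I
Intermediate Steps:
w(Q) = -3*Q
S(B, F) = B*(-2 + B*F) (S(B, F) = B*(B*F - 2) = B*(-2 + B*F))
√(-10279 - 772) + S(w(11), 219) = √(-10279 - 772) + (-3*11)*(-2 - 3*11*219) = √(-11051) - 33*(-2 - 33*219) = I*√11051 - 33*(-2 - 7227) = I*√11051 - 33*(-7229) = I*√11051 + 238557 = 238557 + I*√11051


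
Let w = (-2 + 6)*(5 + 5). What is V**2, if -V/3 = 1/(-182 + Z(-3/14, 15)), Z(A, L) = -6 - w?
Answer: 1/5776 ≈ 0.00017313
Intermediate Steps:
w = 40 (w = 4*10 = 40)
Z(A, L) = -46 (Z(A, L) = -6 - 1*40 = -6 - 40 = -46)
V = 1/76 (V = -3/(-182 - 46) = -3/(-228) = -3*(-1/228) = 1/76 ≈ 0.013158)
V**2 = (1/76)**2 = 1/5776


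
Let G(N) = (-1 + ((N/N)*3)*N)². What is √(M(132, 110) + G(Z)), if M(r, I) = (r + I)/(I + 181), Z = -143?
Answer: √15657587322/291 ≈ 430.00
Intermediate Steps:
M(r, I) = (I + r)/(181 + I)
G(N) = (-1 + 3*N)² (G(N) = (-1 + (1*3)*N)² = (-1 + 3*N)²)
√(M(132, 110) + G(Z)) = √((110 + 132)/(181 + 110) + (-1 + 3*(-143))²) = √(242/291 + (-1 - 429)²) = √((1/291)*242 + (-430)²) = √(242/291 + 184900) = √(53806142/291) = √15657587322/291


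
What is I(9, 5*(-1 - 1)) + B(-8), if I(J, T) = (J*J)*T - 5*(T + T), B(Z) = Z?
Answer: -718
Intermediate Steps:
I(J, T) = -10*T + T*J² (I(J, T) = J²*T - 10*T = T*J² - 10*T = -10*T + T*J²)
I(9, 5*(-1 - 1)) + B(-8) = (5*(-1 - 1))*(-10 + 9²) - 8 = (5*(-2))*(-10 + 81) - 8 = -10*71 - 8 = -710 - 8 = -718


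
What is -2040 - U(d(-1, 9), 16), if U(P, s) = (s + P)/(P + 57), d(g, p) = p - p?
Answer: -116296/57 ≈ -2040.3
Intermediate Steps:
d(g, p) = 0
U(P, s) = (P + s)/(57 + P)
-2040 - U(d(-1, 9), 16) = -2040 - (0 + 16)/(57 + 0) = -2040 - 16/57 = -116296/57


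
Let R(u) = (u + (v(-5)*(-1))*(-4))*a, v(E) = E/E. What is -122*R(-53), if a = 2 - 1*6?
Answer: -23912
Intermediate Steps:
v(E) = 1
a = -4 (a = 2 - 6 = -4)
R(u) = -16 - 4*u (R(u) = (u + (1*(-1))*(-4))*(-4) = (u - 1*(-4))*(-4) = (u + 4)*(-4) = (4 + u)*(-4) = -16 - 4*u)
-122*R(-53) = -122*(-16 - 4*(-53)) = -122*(-16 + 212) = -122*196 = -23912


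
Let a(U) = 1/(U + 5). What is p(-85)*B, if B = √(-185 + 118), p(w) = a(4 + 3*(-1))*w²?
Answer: 7225*I*√67/6 ≈ 9856.5*I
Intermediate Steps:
a(U) = 1/(5 + U)
p(w) = w²/6 (p(w) = w²/(5 + (4 + 3*(-1))) = w²/(5 + (4 - 3)) = w²/(5 + 1) = w²/6)
B = I*√67 (B = √(-67) = I*√67 ≈ 8.1853*I)
p(-85)*B = ((⅙)*(-85)²)*(I*√67) = ((⅙)*7225)*(I*√67) = 7225*(I*√67)/6 = 7225*I*√67/6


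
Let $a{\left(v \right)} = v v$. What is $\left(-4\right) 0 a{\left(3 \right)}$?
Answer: $0$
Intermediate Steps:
$a{\left(v \right)} = v^{2}$
$\left(-4\right) 0 a{\left(3 \right)} = \left(-4\right) 0 \cdot 3^{2} = 0 \cdot 9 = 0$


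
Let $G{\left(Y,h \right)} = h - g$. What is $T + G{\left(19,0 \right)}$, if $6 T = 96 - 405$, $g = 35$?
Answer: $- \frac{173}{2} \approx -86.5$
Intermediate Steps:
$G{\left(Y,h \right)} = -35 + h$ ($G{\left(Y,h \right)} = h - 35 = -35 + h$)
$T = - \frac{103}{2}$ ($T = \frac{96 - 405}{6} = \frac{1}{6} \left(-309\right) = - \frac{103}{2} \approx -51.5$)
$T + G{\left(19,0 \right)} = - \frac{103}{2} + \left(-35 + 0\right) = - \frac{103}{2} - 35 = - \frac{173}{2}$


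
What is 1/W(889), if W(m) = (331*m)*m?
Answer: 1/261596251 ≈ 3.8227e-9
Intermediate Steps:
W(m) = 331*m²
1/W(889) = 1/(331*889²) = 1/(331*790321) = 1/261596251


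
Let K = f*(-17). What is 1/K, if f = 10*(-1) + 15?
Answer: -1/85 ≈ -0.011765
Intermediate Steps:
f = 5 (f = -10 + 15 = 5)
K = -85 (K = 5*(-17) = -85)
1/K = 1/(-85) = -1/85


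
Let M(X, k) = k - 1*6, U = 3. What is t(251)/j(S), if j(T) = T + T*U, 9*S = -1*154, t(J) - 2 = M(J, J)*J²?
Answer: -138917223/616 ≈ -2.2552e+5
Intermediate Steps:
M(X, k) = -6 + k (M(X, k) = k - 6 = -6 + k)
t(J) = 2 + J²*(-6 + J) (t(J) = 2 + (-6 + J)*J² = 2 + J²*(-6 + J))
S = -154/9 (S = (-1*154)/9 = (⅑)*(-154) = -154/9 ≈ -17.111)
j(T) = 4*T (j(T) = T + T*3 = T + 3*T = 4*T)
t(251)/j(S) = (2 + 251²*(-6 + 251))/((4*(-154/9))) = (2 + 63001*245)/(-616/9) = (2 + 15435245)*(-9/616) = 15435247*(-9/616) = -138917223/616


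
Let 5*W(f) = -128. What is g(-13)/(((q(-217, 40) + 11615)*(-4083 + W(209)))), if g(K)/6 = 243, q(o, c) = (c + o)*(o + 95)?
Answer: -7290/682212487 ≈ -1.0686e-5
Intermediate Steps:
q(o, c) = (95 + o)*(c + o) (q(o, c) = (c + o)*(95 + o) = (95 + o)*(c + o))
g(K) = 1458 (g(K) = 6*243 = 1458)
W(f) = -128/5 (W(f) = (1/5)*(-128) = -128/5)
g(-13)/(((q(-217, 40) + 11615)*(-4083 + W(209)))) = 1458/(((((-217)**2 + 95*40 + 95*(-217) + 40*(-217)) + 11615)*(-4083 - 128/5))) = 1458/((((47089 + 3800 - 20615 - 8680) + 11615)*(-20543/5))) = 1458/(((21594 + 11615)*(-20543/5))) = 1458/((33209*(-20543/5))) = 1458/(-682212487/5) = 1458*(-5/682212487) = -7290/682212487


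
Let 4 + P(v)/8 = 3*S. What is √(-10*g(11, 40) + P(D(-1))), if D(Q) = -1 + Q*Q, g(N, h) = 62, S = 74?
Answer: 2*√281 ≈ 33.526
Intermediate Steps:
D(Q) = -1 + Q²
P(v) = 1744 (P(v) = -32 + 8*(3*74) = -32 + 8*222 = -32 + 1776 = 1744)
√(-10*g(11, 40) + P(D(-1))) = √(-10*62 + 1744) = √(-620 + 1744) = √1124 = 2*√281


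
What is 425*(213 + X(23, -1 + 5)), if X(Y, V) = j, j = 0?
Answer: 90525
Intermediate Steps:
X(Y, V) = 0
425*(213 + X(23, -1 + 5)) = 425*(213 + 0) = 425*213 = 90525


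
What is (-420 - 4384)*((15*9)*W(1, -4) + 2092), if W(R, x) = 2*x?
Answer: -4861648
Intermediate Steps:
(-420 - 4384)*((15*9)*W(1, -4) + 2092) = (-420 - 4384)*((15*9)*(2*(-4)) + 2092) = -4804*(135*(-8) + 2092) = -4804*(-1080 + 2092) = -4804*1012 = -4861648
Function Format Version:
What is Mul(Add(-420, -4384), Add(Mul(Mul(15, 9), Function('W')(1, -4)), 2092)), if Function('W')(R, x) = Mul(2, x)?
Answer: -4861648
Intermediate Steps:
Mul(Add(-420, -4384), Add(Mul(Mul(15, 9), Function('W')(1, -4)), 2092)) = Mul(Add(-420, -4384), Add(Mul(Mul(15, 9), Mul(2, -4)), 2092)) = Mul(-4804, Add(Mul(135, -8), 2092)) = Mul(-4804, Add(-1080, 2092)) = Mul(-4804, 1012) = -4861648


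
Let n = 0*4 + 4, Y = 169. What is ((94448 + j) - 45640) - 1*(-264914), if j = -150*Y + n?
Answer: 288376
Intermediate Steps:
n = 4 (n = 0 + 4 = 4)
j = -25346 (j = -150*169 + 4 = -25350 + 4 = -25346)
((94448 + j) - 45640) - 1*(-264914) = ((94448 - 25346) - 45640) - 1*(-264914) = (69102 - 45640) + 264914 = 23462 + 264914 = 288376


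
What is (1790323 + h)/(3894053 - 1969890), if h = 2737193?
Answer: 4527516/1924163 ≈ 2.3530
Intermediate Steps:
(1790323 + h)/(3894053 - 1969890) = (1790323 + 2737193)/(3894053 - 1969890) = 4527516/1924163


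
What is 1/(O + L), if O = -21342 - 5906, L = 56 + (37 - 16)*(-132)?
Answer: -1/29964 ≈ -3.3373e-5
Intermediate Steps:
L = -2716 (L = 56 + 21*(-132) = 56 - 2772 = -2716)
O = -27248
1/(O + L) = 1/(-27248 - 2716) = 1/(-29964) = -1/29964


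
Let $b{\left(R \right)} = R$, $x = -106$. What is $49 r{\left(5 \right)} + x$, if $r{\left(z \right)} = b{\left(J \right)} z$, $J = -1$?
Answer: $-351$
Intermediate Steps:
$r{\left(z \right)} = - z$
$49 r{\left(5 \right)} + x = 49 \left(\left(-1\right) 5\right) - 106 = 49 \left(-5\right) - 106 = -245 - 106 = -351$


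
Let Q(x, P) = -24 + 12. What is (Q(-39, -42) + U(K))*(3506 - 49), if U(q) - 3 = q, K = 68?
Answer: 203963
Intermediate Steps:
Q(x, P) = -12
U(q) = 3 + q
(Q(-39, -42) + U(K))*(3506 - 49) = (-12 + (3 + 68))*(3506 - 49) = (-12 + 71)*3457 = 59*3457 = 203963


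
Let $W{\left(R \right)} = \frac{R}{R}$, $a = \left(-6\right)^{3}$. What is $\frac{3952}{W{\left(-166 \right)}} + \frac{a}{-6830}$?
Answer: $\frac{13496188}{3415} \approx 3952.0$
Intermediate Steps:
$a = -216$
$W{\left(R \right)} = 1$
$\frac{3952}{W{\left(-166 \right)}} + \frac{a}{-6830} = \frac{3952}{1} - \frac{216}{-6830} = 3952 \cdot 1 - - \frac{108}{3415} = 3952 + \frac{108}{3415} = \frac{13496188}{3415}$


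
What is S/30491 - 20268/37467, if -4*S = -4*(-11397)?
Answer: -116111443/126934033 ≈ -0.91474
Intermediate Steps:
S = -11397 (S = -(-1)*(-11397) = -¼*45588 = -11397)
S/30491 - 20268/37467 = -11397/30491 - 20268/37467 = -11397*1/30491 - 20268*1/37467 = -11397/30491 - 2252/4163 = -116111443/126934033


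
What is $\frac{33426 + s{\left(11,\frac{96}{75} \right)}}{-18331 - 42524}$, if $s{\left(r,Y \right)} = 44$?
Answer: $- \frac{6694}{12171} \approx -0.55$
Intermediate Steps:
$\frac{33426 + s{\left(11,\frac{96}{75} \right)}}{-18331 - 42524} = \frac{33426 + 44}{-18331 - 42524} = \frac{33470}{-60855} = 33470 \left(- \frac{1}{60855}\right) = - \frac{6694}{12171}$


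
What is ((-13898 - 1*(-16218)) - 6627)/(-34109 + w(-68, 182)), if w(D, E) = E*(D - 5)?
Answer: 4307/47395 ≈ 0.090875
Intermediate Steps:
w(D, E) = E*(-5 + D)
((-13898 - 1*(-16218)) - 6627)/(-34109 + w(-68, 182)) = ((-13898 - 1*(-16218)) - 6627)/(-34109 + 182*(-5 - 68)) = ((-13898 + 16218) - 6627)/(-34109 + 182*(-73)) = (2320 - 6627)/(-34109 - 13286) = -4307/(-47395) = -4307*(-1/47395) = 4307/47395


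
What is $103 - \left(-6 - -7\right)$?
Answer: $102$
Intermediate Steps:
$103 - \left(-6 - -7\right) = 103 - \left(-6 + 7\right) = 103 - 1 = 102$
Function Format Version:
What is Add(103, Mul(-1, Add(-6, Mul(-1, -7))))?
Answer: 102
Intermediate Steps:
Add(103, Mul(-1, Add(-6, Mul(-1, -7)))) = Add(103, Mul(-1, Add(-6, 7))) = Add(103, Mul(-1, 1)) = Add(103, -1) = 102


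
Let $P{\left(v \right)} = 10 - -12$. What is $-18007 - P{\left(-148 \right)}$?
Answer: $-18029$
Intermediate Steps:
$P{\left(v \right)} = 22$ ($P{\left(v \right)} = 10 + 12 = 22$)
$-18007 - P{\left(-148 \right)} = -18007 - 22 = -18029$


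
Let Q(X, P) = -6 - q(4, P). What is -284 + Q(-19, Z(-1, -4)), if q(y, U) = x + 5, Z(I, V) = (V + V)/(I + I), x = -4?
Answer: -291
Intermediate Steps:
Z(I, V) = V/I (Z(I, V) = (2*V)/((2*I)) = (2*V)*(1/(2*I)) = V/I)
q(y, U) = 1 (q(y, U) = -4 + 5 = 1)
Q(X, P) = -7 (Q(X, P) = -6 - 1*1 = -6 - 1 = -7)
-284 + Q(-19, Z(-1, -4)) = -284 - 7 = -291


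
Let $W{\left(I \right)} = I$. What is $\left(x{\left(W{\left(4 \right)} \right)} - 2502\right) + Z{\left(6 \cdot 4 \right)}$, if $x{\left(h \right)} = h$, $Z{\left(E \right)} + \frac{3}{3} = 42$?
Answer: $-2457$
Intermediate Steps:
$Z{\left(E \right)} = 41$ ($Z{\left(E \right)} = -1 + 42 = 41$)
$\left(x{\left(W{\left(4 \right)} \right)} - 2502\right) + Z{\left(6 \cdot 4 \right)} = \left(4 - 2502\right) + 41 = -2498 + 41 = -2457$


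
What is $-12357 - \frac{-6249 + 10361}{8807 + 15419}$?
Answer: $- \frac{149682397}{12113} \approx -12357.0$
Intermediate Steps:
$-12357 - \frac{-6249 + 10361}{8807 + 15419} = -12357 - \frac{4112}{24226} = -12357 - 4112 \cdot \frac{1}{24226} = -12357 - \frac{2056}{12113} = - \frac{149682397}{12113}$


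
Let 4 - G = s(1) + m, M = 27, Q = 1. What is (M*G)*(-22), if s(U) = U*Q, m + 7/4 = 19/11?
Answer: -3591/2 ≈ -1795.5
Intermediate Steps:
m = -1/44 (m = -7/4 + 19/11 = -1/44 ≈ -0.022727)
s(U) = U (s(U) = U*1 = U)
G = 133/44 (G = 4 - (1 - 1/44) = 4 - 1*43/44 = 4 - 43/44 = 133/44 ≈ 3.0227)
(M*G)*(-22) = (27*(133/44))*(-22) = (3591/44)*(-22) = -3591/2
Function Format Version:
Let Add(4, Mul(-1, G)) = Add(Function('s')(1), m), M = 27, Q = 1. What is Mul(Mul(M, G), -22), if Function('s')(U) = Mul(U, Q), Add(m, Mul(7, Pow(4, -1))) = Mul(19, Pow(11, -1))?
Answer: Rational(-3591, 2) ≈ -1795.5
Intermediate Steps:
m = Rational(-1, 44) (m = Add(Rational(-7, 4), Mul(19, Pow(11, -1))) = Add(Rational(-7, 4), Mul(19, Rational(1, 11))) = Add(Rational(-7, 4), Rational(19, 11)) = Rational(-1, 44) ≈ -0.022727)
Function('s')(U) = U (Function('s')(U) = Mul(U, 1) = U)
G = Rational(133, 44) (G = Add(4, Mul(-1, Add(1, Rational(-1, 44)))) = Add(4, Mul(-1, Rational(43, 44))) = Add(4, Rational(-43, 44)) = Rational(133, 44) ≈ 3.0227)
Mul(Mul(M, G), -22) = Mul(Mul(27, Rational(133, 44)), -22) = Mul(Rational(3591, 44), -22) = Rational(-3591, 2)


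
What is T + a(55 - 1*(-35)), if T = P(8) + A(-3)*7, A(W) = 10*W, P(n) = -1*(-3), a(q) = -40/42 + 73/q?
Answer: -130499/630 ≈ -207.14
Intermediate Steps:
a(q) = -20/21 + 73/q (a(q) = -40*1/42 + 73/q = -20/21 + 73/q)
P(n) = 3
T = -207 (T = 3 + (10*(-3))*7 = 3 - 30*7 = 3 - 210 = -207)
T + a(55 - 1*(-35)) = -207 + (-20/21 + 73/(55 - 1*(-35))) = -207 + (-20/21 + 73/(55 + 35)) = -207 + (-20/21 + 73/90) = -207 - 89/630 = -130499/630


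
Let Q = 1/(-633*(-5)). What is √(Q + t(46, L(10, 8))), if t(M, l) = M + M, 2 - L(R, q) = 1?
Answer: √921587865/3165 ≈ 9.5917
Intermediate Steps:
L(R, q) = 1 (L(R, q) = 2 - 1*1 = 2 - 1 = 1)
t(M, l) = 2*M
Q = 1/3165 ≈ 0.00031596
√(Q + t(46, L(10, 8))) = √(1/3165 + 2*46) = √(1/3165 + 92) = √(291181/3165) = √921587865/3165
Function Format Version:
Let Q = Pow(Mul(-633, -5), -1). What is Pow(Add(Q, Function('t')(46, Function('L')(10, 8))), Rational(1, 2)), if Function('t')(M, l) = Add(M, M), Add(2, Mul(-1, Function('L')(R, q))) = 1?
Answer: Mul(Rational(1, 3165), Pow(921587865, Rational(1, 2))) ≈ 9.5917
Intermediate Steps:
Function('L')(R, q) = 1 (Function('L')(R, q) = Add(2, Mul(-1, 1)) = Add(2, -1) = 1)
Function('t')(M, l) = Mul(2, M)
Q = Rational(1, 3165) (Q = Pow(3165, -1) = Rational(1, 3165) ≈ 0.00031596)
Pow(Add(Q, Function('t')(46, Function('L')(10, 8))), Rational(1, 2)) = Pow(Add(Rational(1, 3165), Mul(2, 46)), Rational(1, 2)) = Pow(Add(Rational(1, 3165), 92), Rational(1, 2)) = Pow(Rational(291181, 3165), Rational(1, 2)) = Mul(Rational(1, 3165), Pow(921587865, Rational(1, 2)))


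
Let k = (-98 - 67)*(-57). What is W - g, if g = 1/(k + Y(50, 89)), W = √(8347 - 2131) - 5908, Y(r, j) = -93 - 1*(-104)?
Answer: -55629729/9416 + 2*√1554 ≈ -5829.2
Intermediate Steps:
Y(r, j) = 11 (Y(r, j) = -93 + 104 = 11)
k = 9405 (k = -165*(-57) = 9405)
W = -5908 + 2*√1554 (W = √6216 - 5908 = 2*√1554 - 5908 = -5908 + 2*√1554 ≈ -5829.2)
g = 1/9416 (g = 1/(9405 + 11) = 1/9416 ≈ 0.00010620)
W - g = (-5908 + 2*√1554) - 1*1/9416 = (-5908 + 2*√1554) - 1/9416 = -55629729/9416 + 2*√1554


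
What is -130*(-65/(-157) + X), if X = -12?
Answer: 236470/157 ≈ 1506.2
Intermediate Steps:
-130*(-65/(-157) + X) = -130*(-65/(-157) - 12) = -130*(-65*(-1/157) - 12) = -130*(65/157 - 12) = -130*(-1819/157) = 236470/157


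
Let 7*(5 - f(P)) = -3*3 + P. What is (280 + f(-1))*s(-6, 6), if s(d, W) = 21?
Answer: 6015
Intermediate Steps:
f(P) = 44/7 - P/7 (f(P) = 5 - (-3*3 + P)/7 = 5 - (-9 + P)/7 = 5 + (9/7 - P/7) = 44/7 - P/7)
(280 + f(-1))*s(-6, 6) = (280 + (44/7 - ⅐*(-1)))*21 = (280 + (44/7 + ⅐))*21 = (280 + 45/7)*21 = (2005/7)*21 = 6015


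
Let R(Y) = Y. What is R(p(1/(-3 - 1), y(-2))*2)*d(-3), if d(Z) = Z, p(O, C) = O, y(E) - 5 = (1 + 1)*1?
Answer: 3/2 ≈ 1.5000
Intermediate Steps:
y(E) = 7 (y(E) = 5 + (1 + 1)*1 = 5 + 2*1 = 5 + 2 = 7)
R(p(1/(-3 - 1), y(-2))*2)*d(-3) = (2/(-3 - 1))*(-3) = (2/(-4))*(-3) = -¼*2*(-3) = -½*(-3) = 3/2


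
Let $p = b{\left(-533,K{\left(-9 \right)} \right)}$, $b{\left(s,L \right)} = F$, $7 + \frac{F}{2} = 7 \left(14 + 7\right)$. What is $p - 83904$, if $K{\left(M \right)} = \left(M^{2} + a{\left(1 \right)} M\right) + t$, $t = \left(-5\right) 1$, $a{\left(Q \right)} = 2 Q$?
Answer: $-83624$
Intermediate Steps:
$t = -5$
$K{\left(M \right)} = -5 + M^{2} + 2 M$ ($K{\left(M \right)} = \left(M^{2} + 2 \cdot 1 M\right) - 5 = \left(M^{2} + 2 M\right) - 5 = -5 + M^{2} + 2 M$)
$F = 280$ ($F = -14 + 2 \cdot 7 \left(14 + 7\right) = -14 + 2 \cdot 7 \cdot 21 = -14 + 2 \cdot 147 = -14 + 294 = 280$)
$b{\left(s,L \right)} = 280$
$p = 280$
$p - 83904 = 280 - 83904 = -83624$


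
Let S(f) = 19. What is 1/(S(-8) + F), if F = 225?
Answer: 1/244 ≈ 0.0040984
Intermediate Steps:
1/(S(-8) + F) = 1/(19 + 225) = 1/244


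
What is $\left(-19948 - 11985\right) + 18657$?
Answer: $-13276$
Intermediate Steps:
$\left(-19948 - 11985\right) + 18657 = -31933 + 18657 = -13276$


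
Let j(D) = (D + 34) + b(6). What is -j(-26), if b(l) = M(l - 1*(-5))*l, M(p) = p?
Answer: -74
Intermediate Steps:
b(l) = l*(5 + l) (b(l) = (l - 1*(-5))*l = (l + 5)*l = (5 + l)*l = l*(5 + l))
j(D) = 100 + D (j(D) = (D + 34) + 6*(5 + 6) = (34 + D) + 6*11 = (34 + D) + 66 = 100 + D)
-j(-26) = -(100 - 26) = -1*74 = -74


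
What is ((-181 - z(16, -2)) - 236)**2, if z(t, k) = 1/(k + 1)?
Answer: 173056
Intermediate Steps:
z(t, k) = 1/(1 + k)
((-181 - z(16, -2)) - 236)**2 = ((-181 - 1/(1 - 2)) - 236)**2 = ((-181 - 1/(-1)) - 236)**2 = ((-181 - 1*(-1)) - 236)**2 = ((-181 + 1) - 236)**2 = (-180 - 236)**2 = (-416)**2 = 173056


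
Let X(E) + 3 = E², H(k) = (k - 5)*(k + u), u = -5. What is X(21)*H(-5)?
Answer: 43800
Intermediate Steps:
H(k) = (-5 + k)² (H(k) = (k - 5)*(k - 5) = (-5 + k)*(-5 + k) = (-5 + k)²)
X(E) = -3 + E²
X(21)*H(-5) = (-3 + 21²)*(25 + (-5)² - 10*(-5)) = (-3 + 441)*(25 + 25 + 50) = 438*100 = 43800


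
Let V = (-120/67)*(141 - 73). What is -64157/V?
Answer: 4298519/8160 ≈ 526.78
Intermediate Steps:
V = -8160/67 (V = -120*1/67*68 = -120/67*68 = -8160/67 ≈ -121.79)
-64157/V = -64157/(-8160/67) = -64157*(-67/8160) = 4298519/8160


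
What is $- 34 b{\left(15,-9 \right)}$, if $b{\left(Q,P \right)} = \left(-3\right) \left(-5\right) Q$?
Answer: $-7650$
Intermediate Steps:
$b{\left(Q,P \right)} = 15 Q$
$- 34 b{\left(15,-9 \right)} = - 34 \cdot 15 \cdot 15 = \left(-34\right) 225 = -7650$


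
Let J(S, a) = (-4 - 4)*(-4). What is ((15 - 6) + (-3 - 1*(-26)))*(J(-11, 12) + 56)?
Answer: 2816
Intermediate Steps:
J(S, a) = 32 (J(S, a) = -8*(-4) = 32)
((15 - 6) + (-3 - 1*(-26)))*(J(-11, 12) + 56) = ((15 - 6) + (-3 - 1*(-26)))*(32 + 56) = (9 + (-3 + 26))*88 = (9 + 23)*88 = 32*88 = 2816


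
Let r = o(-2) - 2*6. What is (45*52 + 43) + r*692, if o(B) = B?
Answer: -7305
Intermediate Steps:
r = -14 (r = -2 - 2*6 = -2 - 12 = -14)
(45*52 + 43) + r*692 = (45*52 + 43) - 14*692 = (2340 + 43) - 9688 = 2383 - 9688 = -7305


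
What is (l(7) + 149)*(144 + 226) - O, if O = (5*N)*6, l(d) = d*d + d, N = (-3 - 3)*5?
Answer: 76750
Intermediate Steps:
N = -30 (N = -6*5 = -30)
l(d) = d + d**2 (l(d) = d**2 + d = d + d**2)
O = -900 (O = (5*(-30))*6 = -150*6 = -900)
(l(7) + 149)*(144 + 226) - O = (7*(1 + 7) + 149)*(144 + 226) - 1*(-900) = (7*8 + 149)*370 + 900 = (56 + 149)*370 + 900 = 205*370 + 900 = 75850 + 900 = 76750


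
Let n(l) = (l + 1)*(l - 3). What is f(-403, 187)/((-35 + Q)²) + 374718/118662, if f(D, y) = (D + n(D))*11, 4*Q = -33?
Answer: 568566908205/591905833 ≈ 960.57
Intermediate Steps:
Q = -33/4 (Q = (¼)*(-33) = -33/4 ≈ -8.2500)
n(l) = (1 + l)*(-3 + l)
f(D, y) = -33 - 11*D + 11*D² (f(D, y) = (D + (-3 + D² - 2*D))*11 = (-3 + D² - D)*11 = -33 - 11*D + 11*D²)
f(-403, 187)/((-35 + Q)²) + 374718/118662 = (-33 - 11*(-403) + 11*(-403)²)/((-35 - 33/4)²) + 374718/118662 = (-33 + 4433 + 11*162409)/((-173/4)²) + 374718*(1/118662) = (-33 + 4433 + 1786499)/(29929/16) + 62453/19777 = 1790899*(16/29929) + 62453/19777 = 28654384/29929 + 62453/19777 = 568566908205/591905833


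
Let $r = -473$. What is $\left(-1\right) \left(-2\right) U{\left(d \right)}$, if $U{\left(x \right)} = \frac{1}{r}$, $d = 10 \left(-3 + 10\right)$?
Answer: $- \frac{2}{473} \approx -0.0042283$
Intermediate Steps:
$d = 70$ ($d = 10 \cdot 7 = 70$)
$U{\left(x \right)} = - \frac{1}{473}$ ($U{\left(x \right)} = \frac{1}{-473} = - \frac{1}{473}$)
$\left(-1\right) \left(-2\right) U{\left(d \right)} = \left(-1\right) \left(-2\right) \left(- \frac{1}{473}\right) = 2 \left(- \frac{1}{473}\right) = - \frac{2}{473}$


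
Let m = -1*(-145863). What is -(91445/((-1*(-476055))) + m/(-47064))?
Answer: 4342336199/1493670168 ≈ 2.9072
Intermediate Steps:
m = 145863
-(91445/((-1*(-476055))) + m/(-47064)) = -(91445/((-1*(-476055))) + 145863/(-47064)) = -(91445/476055 + 145863*(-1/47064)) = -(91445*(1/476055) - 48621/15688) = -(18289/95211 - 48621/15688) = -1*(-4342336199/1493670168) = 4342336199/1493670168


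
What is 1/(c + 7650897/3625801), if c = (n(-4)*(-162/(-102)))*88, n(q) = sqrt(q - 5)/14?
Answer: 130945020445970339/55938728042515887915 - 619512503583805524*I/18646242680838629305 ≈ 0.0023409 - 0.033225*I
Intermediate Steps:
n(q) = sqrt(-5 + q)/14 (n(q) = sqrt(-5 + q)*(1/14) = sqrt(-5 + q)/14)
c = 3564*I/119 (c = ((sqrt(-5 - 4)/14)*(-162/(-102)))*88 = ((sqrt(-9)/14)*(-162*(-1/102)))*88 = (((3*I)/14)*(27/17))*88 = ((3*I/14)*(27/17))*88 = (81*I/238)*88 = 3564*I/119 ≈ 29.95*I)
1/(c + 7650897/3625801) = 1/(3564*I/119 + 7650897/3625801) = 1/(7650897/3625801 + 3564*I/119) = 186166636177961761*(7650897/3625801 - 3564*I/119)/167816184127547663745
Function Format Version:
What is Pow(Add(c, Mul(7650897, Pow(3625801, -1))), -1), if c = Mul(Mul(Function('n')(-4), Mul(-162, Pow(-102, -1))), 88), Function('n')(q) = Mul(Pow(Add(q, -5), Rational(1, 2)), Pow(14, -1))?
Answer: Add(Rational(130945020445970339, 55938728042515887915), Mul(Rational(-619512503583805524, 18646242680838629305), I)) ≈ Add(0.0023409, Mul(-0.033225, I))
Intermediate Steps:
Function('n')(q) = Mul(Rational(1, 14), Pow(Add(-5, q), Rational(1, 2))) (Function('n')(q) = Mul(Pow(Add(-5, q), Rational(1, 2)), Rational(1, 14)) = Mul(Rational(1, 14), Pow(Add(-5, q), Rational(1, 2))))
c = Mul(Rational(3564, 119), I) (c = Mul(Mul(Mul(Rational(1, 14), Pow(Add(-5, -4), Rational(1, 2))), Mul(-162, Pow(-102, -1))), 88) = Mul(Mul(Mul(Rational(1, 14), Pow(-9, Rational(1, 2))), Mul(-162, Rational(-1, 102))), 88) = Mul(Mul(Mul(Rational(1, 14), Mul(3, I)), Rational(27, 17)), 88) = Mul(Mul(Mul(Rational(3, 14), I), Rational(27, 17)), 88) = Mul(Mul(Rational(81, 238), I), 88) = Mul(Rational(3564, 119), I) ≈ Mul(29.950, I))
Pow(Add(c, Mul(7650897, Pow(3625801, -1))), -1) = Pow(Add(Mul(Rational(3564, 119), I), Mul(7650897, Pow(3625801, -1))), -1) = Pow(Add(Mul(Rational(3564, 119), I), Mul(7650897, Rational(1, 3625801))), -1) = Pow(Add(Mul(Rational(3564, 119), I), Rational(7650897, 3625801)), -1) = Pow(Add(Rational(7650897, 3625801), Mul(Rational(3564, 119), I)), -1) = Mul(Rational(186166636177961761, 167816184127547663745), Add(Rational(7650897, 3625801), Mul(Rational(-3564, 119), I)))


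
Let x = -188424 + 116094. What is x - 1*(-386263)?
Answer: 313933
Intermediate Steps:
x = -72330
x - 1*(-386263) = -72330 - 1*(-386263) = -72330 + 386263 = 313933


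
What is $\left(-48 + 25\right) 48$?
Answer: $-1104$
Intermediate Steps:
$\left(-48 + 25\right) 48 = \left(-23\right) 48 = -1104$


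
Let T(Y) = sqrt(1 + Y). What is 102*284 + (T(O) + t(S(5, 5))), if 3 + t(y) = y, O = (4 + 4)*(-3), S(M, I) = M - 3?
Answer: 28967 + I*sqrt(23) ≈ 28967.0 + 4.7958*I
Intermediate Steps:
S(M, I) = -3 + M
O = -24 (O = 8*(-3) = -24)
t(y) = -3 + y
102*284 + (T(O) + t(S(5, 5))) = 102*284 + (sqrt(1 - 24) + (-3 + (-3 + 5))) = 28968 + (sqrt(-23) + (-3 + 2)) = 28968 + (I*sqrt(23) - 1) = 28968 + (-1 + I*sqrt(23)) = 28967 + I*sqrt(23)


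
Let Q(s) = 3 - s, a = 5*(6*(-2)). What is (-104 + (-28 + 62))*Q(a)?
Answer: -4410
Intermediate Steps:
a = -60 (a = 5*(-12) = -60)
(-104 + (-28 + 62))*Q(a) = (-104 + (-28 + 62))*(3 - 1*(-60)) = (-104 + 34)*(3 + 60) = -70*63 = -4410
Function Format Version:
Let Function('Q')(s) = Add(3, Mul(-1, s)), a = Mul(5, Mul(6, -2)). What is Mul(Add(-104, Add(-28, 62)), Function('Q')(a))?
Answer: -4410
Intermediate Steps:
a = -60 (a = Mul(5, -12) = -60)
Mul(Add(-104, Add(-28, 62)), Function('Q')(a)) = Mul(Add(-104, Add(-28, 62)), Add(3, Mul(-1, -60))) = Mul(Add(-104, 34), Add(3, 60)) = Mul(-70, 63) = -4410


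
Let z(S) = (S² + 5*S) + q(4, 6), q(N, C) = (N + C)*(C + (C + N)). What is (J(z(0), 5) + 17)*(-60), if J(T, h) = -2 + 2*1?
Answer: -1020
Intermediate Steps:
q(N, C) = (C + N)*(N + 2*C)
z(S) = 160 + S² + 5*S (z(S) = (S² + 5*S) + (4² + 2*6² + 3*6*4) = (S² + 5*S) + (16 + 2*36 + 72) = (S² + 5*S) + (16 + 72 + 72) = (S² + 5*S) + 160 = 160 + S² + 5*S)
J(T, h) = 0 (J(T, h) = -2 + 2 = 0)
(J(z(0), 5) + 17)*(-60) = (0 + 17)*(-60) = 17*(-60) = -1020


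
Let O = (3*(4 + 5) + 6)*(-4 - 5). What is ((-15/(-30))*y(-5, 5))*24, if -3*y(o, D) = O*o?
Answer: -5940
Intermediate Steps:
O = -297 (O = (3*9 + 6)*(-9) = (27 + 6)*(-9) = 33*(-9) = -297)
y(o, D) = 99*o (y(o, D) = -(-99)*o = 99*o)
((-15/(-30))*y(-5, 5))*24 = ((-15/(-30))*(99*(-5)))*24 = (-15*(-1/30)*(-495))*24 = ((½)*(-495))*24 = -495/2*24 = -5940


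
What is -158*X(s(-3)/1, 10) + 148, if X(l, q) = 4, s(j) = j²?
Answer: -484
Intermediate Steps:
-158*X(s(-3)/1, 10) + 148 = -158*4 + 148 = -632 + 148 = -484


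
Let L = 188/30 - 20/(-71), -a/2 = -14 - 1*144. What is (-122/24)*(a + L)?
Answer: -10477177/6390 ≈ -1639.6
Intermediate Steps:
a = 316 (a = -2*(-14 - 1*144) = -2*(-14 - 144) = -2*(-158) = 316)
L = 6974/1065 (L = 188*(1/30) - 20*(-1/71) = 94/15 + 20/71 = 6974/1065 ≈ 6.5484)
(-122/24)*(a + L) = (-122/24)*(316 + 6974/1065) = -122*1/24*(343514/1065) = -61/12*343514/1065 = -10477177/6390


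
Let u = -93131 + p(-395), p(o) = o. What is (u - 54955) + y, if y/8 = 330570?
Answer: 2496079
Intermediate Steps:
y = 2644560 (y = 8*330570 = 2644560)
u = -93526 (u = -93131 - 395 = -93526)
(u - 54955) + y = (-93526 - 54955) + 2644560 = -148481 + 2644560 = 2496079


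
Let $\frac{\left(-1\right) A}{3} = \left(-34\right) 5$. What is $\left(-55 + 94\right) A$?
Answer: $19890$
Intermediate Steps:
$A = 510$ ($A = - 3 \left(\left(-34\right) 5\right) = \left(-3\right) \left(-170\right) = 510$)
$\left(-55 + 94\right) A = \left(-55 + 94\right) 510 = 39 \cdot 510 = 19890$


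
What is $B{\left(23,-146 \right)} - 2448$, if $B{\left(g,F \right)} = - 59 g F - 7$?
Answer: $195667$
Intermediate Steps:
$B{\left(g,F \right)} = -7 - 59 F g$ ($B{\left(g,F \right)} = - 59 F g - 7 = -7 - 59 F g$)
$B{\left(23,-146 \right)} - 2448 = \left(-7 - \left(-8614\right) 23\right) - 2448 = \left(-7 + 198122\right) - 2448 = 198115 - 2448 = 195667$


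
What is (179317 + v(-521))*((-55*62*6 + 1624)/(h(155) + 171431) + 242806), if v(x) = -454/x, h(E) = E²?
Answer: 369477759086316475/8486048 ≈ 4.3539e+10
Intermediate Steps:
(179317 + v(-521))*((-55*62*6 + 1624)/(h(155) + 171431) + 242806) = (179317 - 454/(-521))*((-55*62*6 + 1624)/(155² + 171431) + 242806) = (179317 - 454*(-1/521))*((-3410*6 + 1624)/(24025 + 171431) + 242806) = (179317 + 454/521)*((-20460 + 1624)/195456 + 242806) = 93424611*(-18836*1/195456 + 242806)/521 = 93424611*(-4709/48864 + 242806)/521 = (93424611/521)*(11864467675/48864) = 369477759086316475/8486048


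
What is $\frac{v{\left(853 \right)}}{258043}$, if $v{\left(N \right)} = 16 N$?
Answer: $\frac{13648}{258043} \approx 0.05289$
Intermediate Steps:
$\frac{v{\left(853 \right)}}{258043} = \frac{16 \cdot 853}{258043} = 13648 \cdot \frac{1}{258043} = \frac{13648}{258043}$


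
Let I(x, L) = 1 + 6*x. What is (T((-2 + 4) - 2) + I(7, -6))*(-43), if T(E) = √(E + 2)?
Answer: -1849 - 43*√2 ≈ -1909.8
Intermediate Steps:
T(E) = √(2 + E)
(T((-2 + 4) - 2) + I(7, -6))*(-43) = (√(2 + ((-2 + 4) - 2)) + (1 + 6*7))*(-43) = (√(2 + (2 - 2)) + (1 + 42))*(-43) = (√(2 + 0) + 43)*(-43) = (√2 + 43)*(-43) = (43 + √2)*(-43) = -1849 - 43*√2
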